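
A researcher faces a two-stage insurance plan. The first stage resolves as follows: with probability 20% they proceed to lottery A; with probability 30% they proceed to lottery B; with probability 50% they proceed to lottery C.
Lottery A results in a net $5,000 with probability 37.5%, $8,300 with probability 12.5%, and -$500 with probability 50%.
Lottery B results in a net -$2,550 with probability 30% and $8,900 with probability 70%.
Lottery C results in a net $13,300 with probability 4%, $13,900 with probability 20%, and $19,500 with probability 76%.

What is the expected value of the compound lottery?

EV(A) = 0.375 × 5000 + 0.125 × 8300 + 0.5 × (-500) = 1875 + 1037.5 − 250 = 2662.5
EV(B) = 0.3 × (-2550) + 0.7 × 8900 = -765 + 6230 = 5465
EV(C) = 0.04 × 13300 + 0.2 × 13900 + 0.76 × 19500 = 532 + 2780 + 14820 = 18132
Overall = 0.2 × 2662.5 + 0.3 × 5465 + 0.5 × 18132 = 532.5 + 1639.5 + 9066 = 11238

$11,238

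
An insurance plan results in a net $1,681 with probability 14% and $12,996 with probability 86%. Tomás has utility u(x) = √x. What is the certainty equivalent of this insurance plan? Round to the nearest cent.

E[u] = 0.14·√1681 + 0.86·√12996 = 0.14·41 + 0.86·114 = 103.78
CE = (103.78)² = 10770.2884

$10,770.29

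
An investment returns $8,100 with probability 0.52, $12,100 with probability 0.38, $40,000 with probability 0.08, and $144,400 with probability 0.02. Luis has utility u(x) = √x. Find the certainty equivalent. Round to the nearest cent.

E[u] = 0.52·√8100 + 0.38·√12100 + 0.08·√40000 + 0.02·√144400 = 0.52·90 + 0.38·110 + 0.08·200 + 0.02·380 = 112.2
CE = (112.2)² = 12588.84

$12,588.84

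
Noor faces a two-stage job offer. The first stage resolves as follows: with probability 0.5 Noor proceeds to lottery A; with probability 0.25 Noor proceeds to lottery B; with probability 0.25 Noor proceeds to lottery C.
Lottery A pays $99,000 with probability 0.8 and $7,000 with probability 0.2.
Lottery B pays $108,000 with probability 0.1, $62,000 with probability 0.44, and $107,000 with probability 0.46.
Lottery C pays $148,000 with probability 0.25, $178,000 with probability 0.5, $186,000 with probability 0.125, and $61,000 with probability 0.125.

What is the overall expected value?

EV(A) = 0.8 × 99000 + 0.2 × 7000 = 79200 + 1400 = 80600
EV(B) = 0.1 × 108000 + 0.44 × 62000 + 0.46 × 107000 = 10800 + 27280 + 49220 = 87300
EV(C) = 0.25 × 148000 + 0.5 × 178000 + 0.125 × 186000 + 0.125 × 61000 = 37000 + 89000 + 23250 + 7625 = 156875
Overall = 0.5 × 80600 + 0.25 × 87300 + 0.25 × 156875 = 40300 + 21825 + 39218.75 = 101343.75

$101,343.75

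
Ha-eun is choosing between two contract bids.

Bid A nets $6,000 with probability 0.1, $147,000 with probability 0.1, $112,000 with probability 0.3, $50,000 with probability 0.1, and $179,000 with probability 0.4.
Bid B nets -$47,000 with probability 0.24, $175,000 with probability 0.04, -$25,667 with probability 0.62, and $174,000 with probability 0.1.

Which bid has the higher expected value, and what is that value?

Bid A ($125,500)

Bid A = 0.1 × 6000 + 0.1 × 147000 + 0.3 × 112000 + 0.1 × 50000 + 0.4 × 179000 = 600 + 14700 + 33600 + 5000 + 71600 = 125500
Bid B = 0.24 × (-47000) + 0.04 × 175000 + 0.62 × (-25667) + 0.1 × 174000 = -11280 + 7000 − 15913.54 + 17400 = -2793.54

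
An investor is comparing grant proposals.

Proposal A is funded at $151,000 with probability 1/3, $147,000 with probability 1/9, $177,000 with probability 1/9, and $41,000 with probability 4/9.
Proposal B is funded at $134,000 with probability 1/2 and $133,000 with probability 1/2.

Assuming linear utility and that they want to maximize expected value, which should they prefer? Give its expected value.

Proposal A = 1/3 × 151000 + 1/9 × 147000 + 1/9 × 177000 + 4/9 × 41000 = 50333.3333 + 16333.3333 + 19666.6667 + 18222.2222 = 104555.5556
Proposal B = 1/2 × 134000 + 1/2 × 133000 = 67000 + 66500 = 133500

Proposal B ($133,500)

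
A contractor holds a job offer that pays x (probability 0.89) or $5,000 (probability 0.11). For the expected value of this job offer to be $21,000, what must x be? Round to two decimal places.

x = $22,977.53

0.89·x + 0.11·5000 = 21000
0.89·x = 21000 − 550 = 20450
x = 20450 / 0.89 = 22977.5281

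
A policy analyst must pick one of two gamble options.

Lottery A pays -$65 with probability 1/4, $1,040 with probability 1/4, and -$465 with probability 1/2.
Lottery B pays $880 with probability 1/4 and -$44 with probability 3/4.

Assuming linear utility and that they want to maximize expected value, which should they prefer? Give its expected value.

Lottery A = 1/4 × (-65) + 1/4 × 1040 + 1/2 × (-465) = -16.25 + 260 − 232.5 = 11.25
Lottery B = 1/4 × 880 + 3/4 × (-44) = 220 − 33 = 187

Lottery B ($187)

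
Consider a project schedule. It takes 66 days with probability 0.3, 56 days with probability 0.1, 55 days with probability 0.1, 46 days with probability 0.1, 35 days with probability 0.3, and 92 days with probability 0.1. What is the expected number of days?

55.2 days

EV = 0.3 × 66 + 0.1 × 56 + 0.1 × 55 + 0.1 × 46 + 0.3 × 35 + 0.1 × 92 = 19.8 + 5.6 + 5.5 + 4.6 + 10.5 + 9.2 = 55.2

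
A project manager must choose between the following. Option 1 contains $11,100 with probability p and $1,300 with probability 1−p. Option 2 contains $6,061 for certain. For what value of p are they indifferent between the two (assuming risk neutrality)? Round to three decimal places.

p·11100 + (1−p)·1300 = 6061
9800p + 1300 = 6061
p = (6061 − 1300) / 9800

p = 0.486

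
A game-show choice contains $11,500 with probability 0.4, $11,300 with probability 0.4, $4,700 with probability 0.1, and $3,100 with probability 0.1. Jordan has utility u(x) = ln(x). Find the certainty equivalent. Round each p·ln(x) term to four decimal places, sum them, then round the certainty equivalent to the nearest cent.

$9,158.15

E[u] = 0.4·ln(11500) + 0.4·ln(11300) + 0.1·ln(4700) + 0.1·ln(3100) = 3.7400 + 3.7330 + 0.8455 + 0.8039 = 9.1224
CE = e^9.1224 ≈ 9158.15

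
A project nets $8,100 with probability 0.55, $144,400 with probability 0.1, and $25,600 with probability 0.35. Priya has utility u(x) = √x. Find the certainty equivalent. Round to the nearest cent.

E[u] = 0.55·√8100 + 0.1·√144400 + 0.35·√25600 = 0.55·90 + 0.1·380 + 0.35·160 = 143.5
CE = (143.5)² = 20592.25

$20,592.25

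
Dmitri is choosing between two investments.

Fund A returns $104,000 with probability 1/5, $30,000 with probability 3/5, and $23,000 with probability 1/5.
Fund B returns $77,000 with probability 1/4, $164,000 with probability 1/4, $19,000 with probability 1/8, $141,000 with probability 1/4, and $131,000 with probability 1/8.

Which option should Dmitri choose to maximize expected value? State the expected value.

Fund A = 1/5 × 104000 + 3/5 × 30000 + 1/5 × 23000 = 20800 + 18000 + 4600 = 43400
Fund B = 1/4 × 77000 + 1/4 × 164000 + 1/8 × 19000 + 1/4 × 141000 + 1/8 × 131000 = 19250 + 41000 + 2375 + 35250 + 16375 = 114250

Fund B ($114,250)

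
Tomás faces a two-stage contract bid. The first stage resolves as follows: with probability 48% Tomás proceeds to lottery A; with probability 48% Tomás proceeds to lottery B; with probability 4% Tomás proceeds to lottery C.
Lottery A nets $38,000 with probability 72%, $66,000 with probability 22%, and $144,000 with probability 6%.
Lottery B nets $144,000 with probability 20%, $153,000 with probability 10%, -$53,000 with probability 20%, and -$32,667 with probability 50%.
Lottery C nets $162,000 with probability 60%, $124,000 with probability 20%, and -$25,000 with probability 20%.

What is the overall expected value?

$37,169.52

EV(A) = 0.72 × 38000 + 0.22 × 66000 + 0.06 × 144000 = 27360 + 14520 + 8640 = 50520
EV(B) = 0.2 × 144000 + 0.1 × 153000 + 0.2 × (-53000) + 0.5 × (-32667) = 28800 + 15300 − 10600 − 16333.5 = 17166.5
EV(C) = 0.6 × 162000 + 0.2 × 124000 + 0.2 × (-25000) = 97200 + 24800 − 5000 = 117000
Overall = 0.48 × 50520 + 0.48 × 17166.5 + 0.04 × 117000 = 24249.6 + 8239.92 + 4680 = 37169.52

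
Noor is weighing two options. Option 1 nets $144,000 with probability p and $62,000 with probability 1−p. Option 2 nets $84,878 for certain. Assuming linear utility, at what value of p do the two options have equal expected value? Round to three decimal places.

p = 0.279

p·144000 + (1−p)·62000 = 84878
82000p + 62000 = 84878
p = (84878 − 62000) / 82000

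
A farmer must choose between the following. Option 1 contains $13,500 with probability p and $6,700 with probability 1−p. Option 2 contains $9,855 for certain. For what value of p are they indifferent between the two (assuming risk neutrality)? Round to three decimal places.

p·13500 + (1−p)·6700 = 9855
6800p + 6700 = 9855
p = (9855 − 6700) / 6800

p = 0.464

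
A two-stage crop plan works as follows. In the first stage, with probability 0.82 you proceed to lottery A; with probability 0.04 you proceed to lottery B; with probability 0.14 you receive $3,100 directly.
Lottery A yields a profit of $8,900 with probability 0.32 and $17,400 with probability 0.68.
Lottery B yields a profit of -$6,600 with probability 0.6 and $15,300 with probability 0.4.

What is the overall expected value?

$12,558

EV(A) = 0.32 × 8900 + 0.68 × 17400 = 2848 + 11832 = 14680
EV(B) = 0.6 × (-6600) + 0.4 × 15300 = -3960 + 6120 = 2160
Branch C: 3100 (certain)
Overall = 0.82 × 14680 + 0.04 × 2160 + 0.14 × 3100 = 12037.6 + 86.4 + 434 = 12558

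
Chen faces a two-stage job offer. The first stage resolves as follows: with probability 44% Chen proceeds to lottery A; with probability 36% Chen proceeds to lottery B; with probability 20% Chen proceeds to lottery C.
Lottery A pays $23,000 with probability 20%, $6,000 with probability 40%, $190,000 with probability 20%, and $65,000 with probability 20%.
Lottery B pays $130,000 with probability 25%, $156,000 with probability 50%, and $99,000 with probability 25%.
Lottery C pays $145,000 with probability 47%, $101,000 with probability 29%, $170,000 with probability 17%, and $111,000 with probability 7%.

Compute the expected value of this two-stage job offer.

EV(A) = 0.2 × 23000 + 0.4 × 6000 + 0.2 × 190000 + 0.2 × 65000 = 4600 + 2400 + 38000 + 13000 = 58000
EV(B) = 0.25 × 130000 + 0.5 × 156000 + 0.25 × 99000 = 32500 + 78000 + 24750 = 135250
EV(C) = 0.47 × 145000 + 0.29 × 101000 + 0.17 × 170000 + 0.07 × 111000 = 68150 + 29290 + 28900 + 7770 = 134110
Overall = 0.44 × 58000 + 0.36 × 135250 + 0.2 × 134110 = 25520 + 48690 + 26822 = 101032

$101,032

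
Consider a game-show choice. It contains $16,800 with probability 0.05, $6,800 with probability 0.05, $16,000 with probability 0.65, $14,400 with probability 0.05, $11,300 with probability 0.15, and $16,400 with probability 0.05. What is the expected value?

EV = 0.05 × 16800 + 0.05 × 6800 + 0.65 × 16000 + 0.05 × 14400 + 0.15 × 11300 + 0.05 × 16400 = 840 + 340 + 10400 + 720 + 1695 + 820 = 14815

$14,815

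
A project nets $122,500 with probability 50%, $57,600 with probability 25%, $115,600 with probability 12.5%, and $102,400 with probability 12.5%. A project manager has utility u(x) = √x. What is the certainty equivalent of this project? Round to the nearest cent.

E[u] = 0.5·√122500 + 0.25·√57600 + 0.125·√115600 + 0.125·√102400 = 0.5·350 + 0.25·240 + 0.125·340 + 0.125·320 = 317.5
CE = (317.5)² = 100806.25

$100,806.25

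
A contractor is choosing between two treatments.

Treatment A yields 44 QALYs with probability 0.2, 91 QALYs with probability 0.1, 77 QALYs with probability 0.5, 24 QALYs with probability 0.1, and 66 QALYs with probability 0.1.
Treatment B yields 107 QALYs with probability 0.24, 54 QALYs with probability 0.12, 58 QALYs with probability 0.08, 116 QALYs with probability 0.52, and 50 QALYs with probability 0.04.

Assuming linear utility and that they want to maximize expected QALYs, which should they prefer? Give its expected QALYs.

Treatment B (99.12 QALYs)

Treatment A = 0.2 × 44 + 0.1 × 91 + 0.5 × 77 + 0.1 × 24 + 0.1 × 66 = 8.8 + 9.1 + 38.5 + 2.4 + 6.6 = 65.4
Treatment B = 0.24 × 107 + 0.12 × 54 + 0.08 × 58 + 0.52 × 116 + 0.04 × 50 = 25.68 + 6.48 + 4.64 + 60.32 + 2 = 99.12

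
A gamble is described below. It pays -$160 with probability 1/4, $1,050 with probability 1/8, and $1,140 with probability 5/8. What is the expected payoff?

$803.75

EV = 1/4 × (-160) + 1/8 × 1050 + 5/8 × 1140 = -40 + 131.25 + 712.5 = 803.75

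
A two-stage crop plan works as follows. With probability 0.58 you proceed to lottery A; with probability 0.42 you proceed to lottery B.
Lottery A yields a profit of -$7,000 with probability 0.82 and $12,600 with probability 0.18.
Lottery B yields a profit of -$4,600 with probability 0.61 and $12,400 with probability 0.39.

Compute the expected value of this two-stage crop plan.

EV(A) = 0.82 × (-7000) + 0.18 × 12600 = -5740 + 2268 = -3472
EV(B) = 0.61 × (-4600) + 0.39 × 12400 = -2806 + 4836 = 2030
Overall = 0.58 × (-3472) + 0.42 × 2030 = -2013.76 + 852.6 = -1161.16

-$1,161.16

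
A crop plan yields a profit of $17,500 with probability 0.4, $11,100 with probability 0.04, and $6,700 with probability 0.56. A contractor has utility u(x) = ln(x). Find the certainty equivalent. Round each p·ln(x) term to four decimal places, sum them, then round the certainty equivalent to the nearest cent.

E[u] = 0.4·ln(17500) + 0.04·ln(11100) + 0.56·ln(6700) = 3.9080 + 0.3726 + 4.9335 = 9.2141
CE = e^9.2141 ≈ 10037.67

$10,037.67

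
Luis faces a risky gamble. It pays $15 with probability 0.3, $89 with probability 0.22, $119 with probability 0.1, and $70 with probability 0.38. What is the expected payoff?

EV = 0.3 × 15 + 0.22 × 89 + 0.1 × 119 + 0.38 × 70 = 4.5 + 19.58 + 11.9 + 26.6 = 62.58

$62.58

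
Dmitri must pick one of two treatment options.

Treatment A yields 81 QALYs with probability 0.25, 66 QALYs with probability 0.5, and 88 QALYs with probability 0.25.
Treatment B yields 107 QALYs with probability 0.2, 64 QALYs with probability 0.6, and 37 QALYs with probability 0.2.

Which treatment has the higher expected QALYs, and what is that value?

Treatment A (75.25 QALYs)

Treatment A = 0.25 × 81 + 0.5 × 66 + 0.25 × 88 = 20.25 + 33 + 22 = 75.25
Treatment B = 0.2 × 107 + 0.6 × 64 + 0.2 × 37 = 21.4 + 38.4 + 7.4 = 67.2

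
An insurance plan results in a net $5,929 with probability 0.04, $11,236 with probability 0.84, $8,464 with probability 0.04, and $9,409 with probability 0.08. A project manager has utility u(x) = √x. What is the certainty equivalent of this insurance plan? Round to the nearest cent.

E[u] = 0.04·√5929 + 0.84·√11236 + 0.04·√8464 + 0.08·√9409 = 0.04·77 + 0.84·106 + 0.04·92 + 0.08·97 = 103.56
CE = (103.56)² = 10724.6736

$10,724.67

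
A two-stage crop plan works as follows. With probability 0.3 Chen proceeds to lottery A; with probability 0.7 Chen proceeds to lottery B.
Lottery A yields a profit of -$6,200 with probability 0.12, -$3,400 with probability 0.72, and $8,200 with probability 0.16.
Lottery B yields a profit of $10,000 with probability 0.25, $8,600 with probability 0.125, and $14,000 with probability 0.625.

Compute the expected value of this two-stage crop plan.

$8,063.50

EV(A) = 0.12 × (-6200) + 0.72 × (-3400) + 0.16 × 8200 = -744 − 2448 + 1312 = -1880
EV(B) = 0.25 × 10000 + 0.125 × 8600 + 0.625 × 14000 = 2500 + 1075 + 8750 = 12325
Overall = 0.3 × (-1880) + 0.7 × 12325 = -564 + 8627.5 = 8063.5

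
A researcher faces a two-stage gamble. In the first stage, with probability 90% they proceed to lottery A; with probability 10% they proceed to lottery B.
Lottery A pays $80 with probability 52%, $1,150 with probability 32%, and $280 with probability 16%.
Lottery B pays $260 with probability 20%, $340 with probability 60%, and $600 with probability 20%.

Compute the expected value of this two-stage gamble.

EV(A) = 0.52 × 80 + 0.32 × 1150 + 0.16 × 280 = 41.6 + 368 + 44.8 = 454.4
EV(B) = 0.2 × 260 + 0.6 × 340 + 0.2 × 600 = 52 + 204 + 120 = 376
Overall = 0.9 × 454.4 + 0.1 × 376 = 408.96 + 37.6 = 446.56

$446.56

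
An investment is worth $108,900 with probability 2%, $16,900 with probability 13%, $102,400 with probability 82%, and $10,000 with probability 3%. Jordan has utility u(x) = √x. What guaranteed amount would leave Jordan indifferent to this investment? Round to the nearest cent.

E[u] = 0.02·√108900 + 0.13·√16900 + 0.82·√102400 + 0.03·√10000 = 0.02·330 + 0.13·130 + 0.82·320 + 0.03·100 = 288.9
CE = (288.9)² = 83463.21

$83,463.21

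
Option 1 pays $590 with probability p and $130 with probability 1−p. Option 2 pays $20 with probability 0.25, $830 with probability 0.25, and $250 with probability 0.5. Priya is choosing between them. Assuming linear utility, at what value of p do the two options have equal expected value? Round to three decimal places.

EV(Option 2) = 0.25 × 20 + 0.25 × 830 + 0.5 × 250 = 5 + 207.5 + 125 = 337.5
p·590 + (1−p)·130 = 337.5
460p + 130 = 337.5
p = (337.5 − 130) / 460

p = 0.451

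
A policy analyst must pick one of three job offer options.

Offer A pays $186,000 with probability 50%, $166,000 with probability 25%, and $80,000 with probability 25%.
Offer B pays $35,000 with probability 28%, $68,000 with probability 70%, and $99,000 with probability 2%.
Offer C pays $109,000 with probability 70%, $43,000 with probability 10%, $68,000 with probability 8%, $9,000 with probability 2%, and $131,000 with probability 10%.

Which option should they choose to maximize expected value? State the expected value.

Offer A = 0.5 × 186000 + 0.25 × 166000 + 0.25 × 80000 = 93000 + 41500 + 20000 = 154500
Offer B = 0.28 × 35000 + 0.7 × 68000 + 0.02 × 99000 = 9800 + 47600 + 1980 = 59380
Offer C = 0.7 × 109000 + 0.1 × 43000 + 0.08 × 68000 + 0.02 × 9000 + 0.1 × 131000 = 76300 + 4300 + 5440 + 180 + 13100 = 99320

Offer A ($154,500)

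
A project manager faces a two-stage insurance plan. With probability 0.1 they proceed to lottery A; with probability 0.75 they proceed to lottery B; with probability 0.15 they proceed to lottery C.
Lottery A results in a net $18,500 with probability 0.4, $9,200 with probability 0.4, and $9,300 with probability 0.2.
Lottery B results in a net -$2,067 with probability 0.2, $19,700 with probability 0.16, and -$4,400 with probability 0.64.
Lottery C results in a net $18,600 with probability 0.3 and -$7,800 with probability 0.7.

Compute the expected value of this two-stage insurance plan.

EV(A) = 0.4 × 18500 + 0.4 × 9200 + 0.2 × 9300 = 7400 + 3680 + 1860 = 12940
EV(B) = 0.2 × (-2067) + 0.16 × 19700 + 0.64 × (-4400) = -413.4 + 3152 − 2816 = -77.4
EV(C) = 0.3 × 18600 + 0.7 × (-7800) = 5580 − 5460 = 120
Overall = 0.1 × 12940 + 0.75 × (-77.4) + 0.15 × 120 = 1294 − 58.05 + 18 = 1253.95

$1,253.95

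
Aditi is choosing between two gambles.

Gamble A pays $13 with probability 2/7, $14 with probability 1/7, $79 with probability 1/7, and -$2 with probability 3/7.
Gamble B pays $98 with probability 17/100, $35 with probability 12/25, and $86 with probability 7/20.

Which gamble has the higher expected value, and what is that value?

Gamble A = 2/7 × 13 + 1/7 × 14 + 1/7 × 79 + 3/7 × (-2) = 3.7143 + 2 + 11.2857 − 0.8571 = 16.1429
Gamble B = 17/100 × 98 + 12/25 × 35 + 7/20 × 86 = 16.66 + 16.8 + 30.1 = 63.56

Gamble B ($63.56)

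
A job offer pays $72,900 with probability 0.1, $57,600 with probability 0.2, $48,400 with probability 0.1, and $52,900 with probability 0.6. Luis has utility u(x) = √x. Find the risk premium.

$165

E[u] = 0.1·√72900 + 0.2·√57600 + 0.1·√48400 + 0.6·√52900 = 0.1·270 + 0.2·240 + 0.1·220 + 0.6·230 = 235
CE = (235)² = 55225
Risk premium = EV − CE = 55390 − 55225 = 165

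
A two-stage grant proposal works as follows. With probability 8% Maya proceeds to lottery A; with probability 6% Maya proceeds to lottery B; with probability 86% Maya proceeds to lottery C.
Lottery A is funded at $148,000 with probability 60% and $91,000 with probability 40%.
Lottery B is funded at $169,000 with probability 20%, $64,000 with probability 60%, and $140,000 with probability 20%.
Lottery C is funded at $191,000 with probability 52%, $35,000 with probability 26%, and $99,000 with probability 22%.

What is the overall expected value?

$128,000

EV(A) = 0.6 × 148000 + 0.4 × 91000 = 88800 + 36400 = 125200
EV(B) = 0.2 × 169000 + 0.6 × 64000 + 0.2 × 140000 = 33800 + 38400 + 28000 = 100200
EV(C) = 0.52 × 191000 + 0.26 × 35000 + 0.22 × 99000 = 99320 + 9100 + 21780 = 130200
Overall = 0.08 × 125200 + 0.06 × 100200 + 0.86 × 130200 = 10016 + 6012 + 111972 = 128000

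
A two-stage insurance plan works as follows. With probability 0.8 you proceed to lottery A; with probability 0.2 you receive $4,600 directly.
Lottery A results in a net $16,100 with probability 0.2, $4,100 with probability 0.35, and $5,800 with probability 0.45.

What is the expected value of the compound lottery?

$6,732

EV(A) = 0.2 × 16100 + 0.35 × 4100 + 0.45 × 5800 = 3220 + 1435 + 2610 = 7265
Branch B: 4600 (certain)
Overall = 0.8 × 7265 + 0.2 × 4600 = 5812 + 920 = 6732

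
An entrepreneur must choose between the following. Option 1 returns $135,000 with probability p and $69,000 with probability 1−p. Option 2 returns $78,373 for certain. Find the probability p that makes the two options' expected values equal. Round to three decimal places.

p = 0.142

p·135000 + (1−p)·69000 = 78373
66000p + 69000 = 78373
p = (78373 − 69000) / 66000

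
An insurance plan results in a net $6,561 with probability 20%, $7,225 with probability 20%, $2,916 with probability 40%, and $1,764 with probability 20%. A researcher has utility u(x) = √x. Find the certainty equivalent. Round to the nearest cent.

E[u] = 0.2·√6561 + 0.2·√7225 + 0.4·√2916 + 0.2·√1764 = 0.2·81 + 0.2·85 + 0.4·54 + 0.2·42 = 63.2
CE = (63.2)² = 3994.24

$3,994.24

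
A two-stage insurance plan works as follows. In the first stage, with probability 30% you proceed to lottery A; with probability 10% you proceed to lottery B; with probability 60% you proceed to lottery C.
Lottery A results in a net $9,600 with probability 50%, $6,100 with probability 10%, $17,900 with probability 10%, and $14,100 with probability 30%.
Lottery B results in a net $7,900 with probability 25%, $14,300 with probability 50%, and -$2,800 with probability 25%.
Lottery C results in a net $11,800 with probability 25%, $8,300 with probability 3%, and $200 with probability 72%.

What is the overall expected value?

$6,277.30

EV(A) = 0.5 × 9600 + 0.1 × 6100 + 0.1 × 17900 + 0.3 × 14100 = 4800 + 610 + 1790 + 4230 = 11430
EV(B) = 0.25 × 7900 + 0.5 × 14300 + 0.25 × (-2800) = 1975 + 7150 − 700 = 8425
EV(C) = 0.25 × 11800 + 0.03 × 8300 + 0.72 × 200 = 2950 + 249 + 144 = 3343
Overall = 0.3 × 11430 + 0.1 × 8425 + 0.6 × 3343 = 3429 + 842.5 + 2005.8 = 6277.3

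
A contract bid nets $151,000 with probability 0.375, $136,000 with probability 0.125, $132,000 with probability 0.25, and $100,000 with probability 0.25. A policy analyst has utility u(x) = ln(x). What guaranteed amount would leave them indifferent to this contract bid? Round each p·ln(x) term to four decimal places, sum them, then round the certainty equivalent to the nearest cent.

E[u] = 0.375·ln(151000) + 0.125·ln(136000) + 0.25·ln(132000) + 0.25·ln(100000) = 4.4719 + 1.4776 + 2.9476 + 2.8782 = 11.7753
CE = e^11.7753 ≈ 130001.34

$130,001.34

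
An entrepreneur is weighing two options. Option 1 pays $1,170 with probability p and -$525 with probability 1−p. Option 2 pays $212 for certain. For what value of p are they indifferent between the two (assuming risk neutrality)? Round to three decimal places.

p = 0.435

p·1170 + (1−p)·(-525) = 212
1695p − 525 = 212
p = (212 + 525) / 1695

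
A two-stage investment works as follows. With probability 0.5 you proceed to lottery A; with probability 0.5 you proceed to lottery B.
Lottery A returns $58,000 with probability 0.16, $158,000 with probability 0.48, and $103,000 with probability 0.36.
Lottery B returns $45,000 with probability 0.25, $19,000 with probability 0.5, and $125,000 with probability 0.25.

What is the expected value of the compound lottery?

$87,100

EV(A) = 0.16 × 58000 + 0.48 × 158000 + 0.36 × 103000 = 9280 + 75840 + 37080 = 122200
EV(B) = 0.25 × 45000 + 0.5 × 19000 + 0.25 × 125000 = 11250 + 9500 + 31250 = 52000
Overall = 0.5 × 122200 + 0.5 × 52000 = 61100 + 26000 = 87100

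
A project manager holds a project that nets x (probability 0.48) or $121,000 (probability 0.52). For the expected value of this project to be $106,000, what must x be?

x = $89,750

0.48·x + 0.52·121000 = 106000
0.48·x = 106000 − 62920 = 43080
x = 43080 / 0.48 = 89750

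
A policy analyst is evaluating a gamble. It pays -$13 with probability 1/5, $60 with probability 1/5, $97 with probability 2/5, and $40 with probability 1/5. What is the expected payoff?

EV = 1/5 × (-13) + 1/5 × 60 + 2/5 × 97 + 1/5 × 40 = -2.6 + 12 + 38.8 + 8 = 56.2

$56.20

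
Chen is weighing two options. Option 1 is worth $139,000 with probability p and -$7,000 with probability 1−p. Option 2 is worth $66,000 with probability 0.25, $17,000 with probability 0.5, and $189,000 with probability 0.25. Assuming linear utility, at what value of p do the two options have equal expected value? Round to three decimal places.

EV(Option 2) = 0.25 × 66000 + 0.5 × 17000 + 0.25 × 189000 = 16500 + 8500 + 47250 = 72250
p·139000 + (1−p)·(-7000) = 72250
146000p − 7000 = 72250
p = (72250 + 7000) / 146000

p = 0.543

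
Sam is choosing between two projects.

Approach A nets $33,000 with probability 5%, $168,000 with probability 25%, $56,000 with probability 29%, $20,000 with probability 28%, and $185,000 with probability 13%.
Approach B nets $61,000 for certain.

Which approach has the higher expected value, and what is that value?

Approach A = 0.05 × 33000 + 0.25 × 168000 + 0.29 × 56000 + 0.28 × 20000 + 0.13 × 185000 = 1650 + 42000 + 16240 + 5600 + 24050 = 89540
Approach B: 61000 (certain)

Approach A ($89,540)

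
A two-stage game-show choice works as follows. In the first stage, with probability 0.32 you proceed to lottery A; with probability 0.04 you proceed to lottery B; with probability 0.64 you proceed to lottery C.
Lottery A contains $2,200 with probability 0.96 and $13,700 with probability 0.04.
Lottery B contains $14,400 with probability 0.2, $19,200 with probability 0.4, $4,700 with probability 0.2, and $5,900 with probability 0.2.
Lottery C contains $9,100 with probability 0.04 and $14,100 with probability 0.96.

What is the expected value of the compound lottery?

EV(A) = 0.96 × 2200 + 0.04 × 13700 = 2112 + 548 = 2660
EV(B) = 0.2 × 14400 + 0.4 × 19200 + 0.2 × 4700 + 0.2 × 5900 = 2880 + 7680 + 940 + 1180 = 12680
EV(C) = 0.04 × 9100 + 0.96 × 14100 = 364 + 13536 = 13900
Overall = 0.32 × 2660 + 0.04 × 12680 + 0.64 × 13900 = 851.2 + 507.2 + 8896 = 10254.4

$10,254.40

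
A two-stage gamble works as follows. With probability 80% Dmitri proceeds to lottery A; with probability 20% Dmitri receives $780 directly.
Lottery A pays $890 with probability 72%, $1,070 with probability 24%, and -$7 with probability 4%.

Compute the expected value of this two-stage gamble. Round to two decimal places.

EV(A) = 0.72 × 890 + 0.24 × 1070 + 0.04 × (-7) = 640.8 + 256.8 − 0.28 = 897.32
Branch B: 780 (certain)
Overall = 0.8 × 897.32 + 0.2 × 780 = 717.856 + 156 = 873.856

$873.86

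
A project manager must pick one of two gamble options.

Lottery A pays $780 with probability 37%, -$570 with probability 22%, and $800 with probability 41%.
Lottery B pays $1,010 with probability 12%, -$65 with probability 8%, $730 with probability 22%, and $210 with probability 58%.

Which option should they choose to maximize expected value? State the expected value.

Lottery A = 0.37 × 780 + 0.22 × (-570) + 0.41 × 800 = 288.6 − 125.4 + 328 = 491.2
Lottery B = 0.12 × 1010 + 0.08 × (-65) + 0.22 × 730 + 0.58 × 210 = 121.2 − 5.2 + 160.6 + 121.8 = 398.4

Lottery A ($491.20)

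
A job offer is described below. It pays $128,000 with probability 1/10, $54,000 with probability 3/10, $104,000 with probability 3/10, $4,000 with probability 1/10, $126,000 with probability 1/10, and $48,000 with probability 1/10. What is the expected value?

$78,000

EV = 1/10 × 128000 + 3/10 × 54000 + 3/10 × 104000 + 1/10 × 4000 + 1/10 × 126000 + 1/10 × 48000 = 12800 + 16200 + 31200 + 400 + 12600 + 4800 = 78000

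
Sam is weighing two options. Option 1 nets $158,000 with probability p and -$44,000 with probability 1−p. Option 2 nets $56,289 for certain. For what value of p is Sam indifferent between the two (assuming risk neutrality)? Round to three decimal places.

p = 0.496

p·158000 + (1−p)·(-44000) = 56289
202000p − 44000 = 56289
p = (56289 + 44000) / 202000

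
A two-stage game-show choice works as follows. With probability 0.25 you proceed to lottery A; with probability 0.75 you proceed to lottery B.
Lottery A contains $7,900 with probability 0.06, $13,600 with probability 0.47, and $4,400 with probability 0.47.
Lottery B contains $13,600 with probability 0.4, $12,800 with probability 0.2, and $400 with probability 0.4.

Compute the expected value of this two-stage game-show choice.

EV(A) = 0.06 × 7900 + 0.47 × 13600 + 0.47 × 4400 = 474 + 6392 + 2068 = 8934
EV(B) = 0.4 × 13600 + 0.2 × 12800 + 0.4 × 400 = 5440 + 2560 + 160 = 8160
Overall = 0.25 × 8934 + 0.75 × 8160 = 2233.5 + 6120 = 8353.5

$8,353.50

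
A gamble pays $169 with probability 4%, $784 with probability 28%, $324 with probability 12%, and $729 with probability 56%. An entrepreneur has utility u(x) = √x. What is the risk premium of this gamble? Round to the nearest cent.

E[u] = 0.04·√169 + 0.28·√784 + 0.12·√324 + 0.56·√729 = 0.04·13 + 0.28·28 + 0.12·18 + 0.56·27 = 25.64
CE = (25.64)² = 657.4096
Risk premium = EV − CE = 673.4 − 657.4096 = 15.9904

$15.99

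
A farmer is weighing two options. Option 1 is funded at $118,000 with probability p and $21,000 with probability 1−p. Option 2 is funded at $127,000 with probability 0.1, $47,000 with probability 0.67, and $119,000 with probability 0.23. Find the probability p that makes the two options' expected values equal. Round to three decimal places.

EV(Option 2) = 0.1 × 127000 + 0.67 × 47000 + 0.23 × 119000 = 12700 + 31490 + 27370 = 71560
p·118000 + (1−p)·21000 = 71560
97000p + 21000 = 71560
p = (71560 − 21000) / 97000

p = 0.521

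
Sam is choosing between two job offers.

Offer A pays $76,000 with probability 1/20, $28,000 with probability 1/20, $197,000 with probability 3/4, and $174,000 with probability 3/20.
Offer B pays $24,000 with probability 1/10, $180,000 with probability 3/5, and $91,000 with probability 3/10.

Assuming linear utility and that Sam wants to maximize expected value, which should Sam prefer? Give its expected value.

Offer A = 1/20 × 76000 + 1/20 × 28000 + 3/4 × 197000 + 3/20 × 174000 = 3800 + 1400 + 147750 + 26100 = 179050
Offer B = 1/10 × 24000 + 3/5 × 180000 + 3/10 × 91000 = 2400 + 108000 + 27300 = 137700

Offer A ($179,050)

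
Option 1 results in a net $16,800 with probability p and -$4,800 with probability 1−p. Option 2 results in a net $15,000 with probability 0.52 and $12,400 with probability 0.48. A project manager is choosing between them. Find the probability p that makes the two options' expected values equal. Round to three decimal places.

EV(Option 2) = 0.52 × 15000 + 0.48 × 12400 = 7800 + 5952 = 13752
p·16800 + (1−p)·(-4800) = 13752
21600p − 4800 = 13752
p = (13752 + 4800) / 21600

p = 0.859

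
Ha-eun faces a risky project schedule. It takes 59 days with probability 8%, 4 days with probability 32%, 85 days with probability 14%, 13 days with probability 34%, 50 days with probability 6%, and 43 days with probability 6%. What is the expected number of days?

27.9 days

EV = 0.08 × 59 + 0.32 × 4 + 0.14 × 85 + 0.34 × 13 + 0.06 × 50 + 0.06 × 43 = 4.72 + 1.28 + 11.9 + 4.42 + 3 + 2.58 = 27.9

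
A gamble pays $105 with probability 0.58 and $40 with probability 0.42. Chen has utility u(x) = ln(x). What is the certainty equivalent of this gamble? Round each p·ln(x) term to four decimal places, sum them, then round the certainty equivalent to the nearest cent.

$70.01

E[u] = 0.58·ln(105) + 0.42·ln(40) = 2.6993 + 1.5493 = 4.2486
CE = e^4.2486 ≈ 70.01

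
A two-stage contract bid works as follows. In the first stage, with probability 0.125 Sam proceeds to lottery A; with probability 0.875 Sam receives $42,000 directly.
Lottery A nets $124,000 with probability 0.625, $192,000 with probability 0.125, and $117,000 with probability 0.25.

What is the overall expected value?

$53,093.75

EV(A) = 0.625 × 124000 + 0.125 × 192000 + 0.25 × 117000 = 77500 + 24000 + 29250 = 130750
Branch B: 42000 (certain)
Overall = 0.125 × 130750 + 0.875 × 42000 = 16343.75 + 36750 = 53093.75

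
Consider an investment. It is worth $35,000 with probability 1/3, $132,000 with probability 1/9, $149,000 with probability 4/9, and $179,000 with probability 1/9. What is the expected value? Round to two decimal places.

$112,444.44

EV = 1/3 × 35000 + 1/9 × 132000 + 4/9 × 149000 + 1/9 × 179000 = 11666.6667 + 14666.6667 + 66222.2222 + 19888.8889 = 112444.4444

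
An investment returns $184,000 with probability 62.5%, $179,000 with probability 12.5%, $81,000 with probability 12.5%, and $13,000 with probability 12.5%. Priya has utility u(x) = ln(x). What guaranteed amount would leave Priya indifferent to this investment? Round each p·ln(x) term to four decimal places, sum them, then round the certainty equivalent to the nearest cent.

E[u] = 0.625·ln(184000) + 0.125·ln(179000) + 0.125·ln(81000) + 0.125·ln(13000) = 7.5767 + 1.5119 + 1.4128 + 1.1841 = 11.6855
CE = e^11.6855 ≈ 118836.04

$118,836.04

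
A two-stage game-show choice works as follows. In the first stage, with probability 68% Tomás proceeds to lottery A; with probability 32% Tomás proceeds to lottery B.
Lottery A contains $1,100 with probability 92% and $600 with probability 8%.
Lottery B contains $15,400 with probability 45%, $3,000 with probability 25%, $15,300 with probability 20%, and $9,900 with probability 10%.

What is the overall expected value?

$4,474.40

EV(A) = 0.92 × 1100 + 0.08 × 600 = 1012 + 48 = 1060
EV(B) = 0.45 × 15400 + 0.25 × 3000 + 0.2 × 15300 + 0.1 × 9900 = 6930 + 750 + 3060 + 990 = 11730
Overall = 0.68 × 1060 + 0.32 × 11730 = 720.8 + 3753.6 = 4474.4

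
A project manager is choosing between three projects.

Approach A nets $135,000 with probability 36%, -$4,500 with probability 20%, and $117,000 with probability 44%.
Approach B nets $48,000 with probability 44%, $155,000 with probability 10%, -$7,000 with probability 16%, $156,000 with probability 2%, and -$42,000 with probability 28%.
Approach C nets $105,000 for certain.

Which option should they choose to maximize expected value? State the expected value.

Approach C ($105,000)

Approach A = 0.36 × 135000 + 0.2 × (-4500) + 0.44 × 117000 = 48600 − 900 + 51480 = 99180
Approach B = 0.44 × 48000 + 0.1 × 155000 + 0.16 × (-7000) + 0.02 × 156000 + 0.28 × (-42000) = 21120 + 15500 − 1120 + 3120 − 11760 = 26860
Approach C: 105000 (certain)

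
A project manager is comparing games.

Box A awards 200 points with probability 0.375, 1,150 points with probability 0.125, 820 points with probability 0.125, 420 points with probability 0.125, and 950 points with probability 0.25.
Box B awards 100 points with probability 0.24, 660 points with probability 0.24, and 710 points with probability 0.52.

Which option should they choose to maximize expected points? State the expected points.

Box A = 0.375 × 200 + 0.125 × 1150 + 0.125 × 820 + 0.125 × 420 + 0.25 × 950 = 75 + 143.75 + 102.5 + 52.5 + 237.5 = 611.25
Box B = 0.24 × 100 + 0.24 × 660 + 0.52 × 710 = 24 + 158.4 + 369.2 = 551.6

Box A (611.25 points)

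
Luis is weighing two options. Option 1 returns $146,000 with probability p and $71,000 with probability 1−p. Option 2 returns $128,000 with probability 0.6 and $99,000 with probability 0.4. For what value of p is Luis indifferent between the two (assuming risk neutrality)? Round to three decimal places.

EV(Option 2) = 0.6 × 128000 + 0.4 × 99000 = 76800 + 39600 = 116400
p·146000 + (1−p)·71000 = 116400
75000p + 71000 = 116400
p = (116400 − 71000) / 75000

p = 0.605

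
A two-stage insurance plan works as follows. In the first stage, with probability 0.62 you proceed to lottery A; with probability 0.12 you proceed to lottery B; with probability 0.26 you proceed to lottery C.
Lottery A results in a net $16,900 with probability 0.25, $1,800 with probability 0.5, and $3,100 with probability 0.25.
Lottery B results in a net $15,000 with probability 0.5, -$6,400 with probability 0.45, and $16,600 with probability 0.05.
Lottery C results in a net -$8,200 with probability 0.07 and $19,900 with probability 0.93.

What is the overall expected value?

EV(A) = 0.25 × 16900 + 0.5 × 1800 + 0.25 × 3100 = 4225 + 900 + 775 = 5900
EV(B) = 0.5 × 15000 + 0.45 × (-6400) + 0.05 × 16600 = 7500 − 2880 + 830 = 5450
EV(C) = 0.07 × (-8200) + 0.93 × 19900 = -574 + 18507 = 17933
Overall = 0.62 × 5900 + 0.12 × 5450 + 0.26 × 17933 = 3658 + 654 + 4662.58 = 8974.58

$8,974.58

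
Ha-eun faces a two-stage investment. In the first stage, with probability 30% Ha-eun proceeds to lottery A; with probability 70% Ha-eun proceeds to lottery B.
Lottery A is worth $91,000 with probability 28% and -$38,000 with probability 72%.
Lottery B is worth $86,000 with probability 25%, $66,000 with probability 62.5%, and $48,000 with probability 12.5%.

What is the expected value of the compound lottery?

EV(A) = 0.28 × 91000 + 0.72 × (-38000) = 25480 − 27360 = -1880
EV(B) = 0.25 × 86000 + 0.625 × 66000 + 0.125 × 48000 = 21500 + 41250 + 6000 = 68750
Overall = 0.3 × (-1880) + 0.7 × 68750 = -564 + 48125 = 47561

$47,561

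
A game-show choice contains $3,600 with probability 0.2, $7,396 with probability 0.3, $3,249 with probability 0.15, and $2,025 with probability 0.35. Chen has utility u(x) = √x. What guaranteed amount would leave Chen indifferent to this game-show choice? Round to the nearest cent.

$3,856.41

E[u] = 0.2·√3600 + 0.3·√7396 + 0.15·√3249 + 0.35·√2025 = 0.2·60 + 0.3·86 + 0.15·57 + 0.35·45 = 62.1
CE = (62.1)² = 3856.41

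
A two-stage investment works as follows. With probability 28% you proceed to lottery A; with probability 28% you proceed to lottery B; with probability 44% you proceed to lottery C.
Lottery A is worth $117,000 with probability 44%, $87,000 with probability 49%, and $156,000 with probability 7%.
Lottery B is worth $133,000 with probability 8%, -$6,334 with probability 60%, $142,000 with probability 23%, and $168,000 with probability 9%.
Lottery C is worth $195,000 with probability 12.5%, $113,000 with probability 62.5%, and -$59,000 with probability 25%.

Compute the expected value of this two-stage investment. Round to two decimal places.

$80,011.89

EV(A) = 0.44 × 117000 + 0.49 × 87000 + 0.07 × 156000 = 51480 + 42630 + 10920 = 105030
EV(B) = 0.08 × 133000 + 0.6 × (-6334) + 0.23 × 142000 + 0.09 × 168000 = 10640 − 3800.4 + 32660 + 15120 = 54619.6
EV(C) = 0.125 × 195000 + 0.625 × 113000 + 0.25 × (-59000) = 24375 + 70625 − 14750 = 80250
Overall = 0.28 × 105030 + 0.28 × 54619.6 + 0.44 × 80250 = 29408.4 + 15293.488 + 35310 = 80011.888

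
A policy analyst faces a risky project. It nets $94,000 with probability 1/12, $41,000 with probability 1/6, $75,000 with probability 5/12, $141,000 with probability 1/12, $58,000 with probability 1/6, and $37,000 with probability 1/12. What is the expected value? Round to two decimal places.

EV = 1/12 × 94000 + 1/6 × 41000 + 5/12 × 75000 + 1/12 × 141000 + 1/6 × 58000 + 1/12 × 37000 = 7833.3333 + 6833.3333 + 31250 + 11750 + 9666.6667 + 3083.3333 = 70416.6667

$70,416.67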